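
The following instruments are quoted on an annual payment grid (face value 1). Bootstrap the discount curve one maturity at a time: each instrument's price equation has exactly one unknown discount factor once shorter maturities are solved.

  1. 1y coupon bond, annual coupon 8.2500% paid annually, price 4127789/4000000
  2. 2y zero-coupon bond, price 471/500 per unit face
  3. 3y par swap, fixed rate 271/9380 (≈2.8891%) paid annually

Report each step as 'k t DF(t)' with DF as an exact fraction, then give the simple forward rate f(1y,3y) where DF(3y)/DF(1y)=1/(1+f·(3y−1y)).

step 1 [1y] bond c/1=33/400: DF=(4127789/4000000 − 33/400·(0))/(1+33/400) = 9533/10000 ≈ 0.953300
step 2 [2y] zero: DF = P = 471/500 ≈ 0.942000
step 3 [3y] swap r/1=271/9380: DF=(1 − 271/9380·(0.953300+0.942000))/(1+271/9380) = 9187/10000 ≈ 0.918700

1 1 9533/10000
2 2 471/500
3 3 9187/10000
f(1y,3y) = ((9533/10000)/(9187/10000) − 1)/(2) = 173/9187 ≈ 1.8831%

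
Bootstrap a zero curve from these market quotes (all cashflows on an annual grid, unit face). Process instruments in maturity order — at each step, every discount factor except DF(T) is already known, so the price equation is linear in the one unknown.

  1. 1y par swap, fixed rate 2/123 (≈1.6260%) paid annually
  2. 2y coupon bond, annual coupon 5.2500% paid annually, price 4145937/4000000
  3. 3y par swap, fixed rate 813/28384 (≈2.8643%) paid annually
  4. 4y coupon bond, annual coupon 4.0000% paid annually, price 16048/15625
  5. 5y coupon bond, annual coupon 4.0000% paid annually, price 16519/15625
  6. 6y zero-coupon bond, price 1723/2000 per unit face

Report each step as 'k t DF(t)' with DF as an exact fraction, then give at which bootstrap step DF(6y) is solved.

1 1 123/125
2 2 9357/10000
3 3 9187/10000
4 4 549/625
5 5 546/625
6 6 1723/2000
DF(6y) is solved at step 6

step 1 [1y] swap r/1=2/123: DF=(1 − 2/123·(0))/(1+2/123) = 123/125 ≈ 0.984000
step 2 [2y] bond c/1=21/400: DF=(4145937/4000000 − 21/400·(0.984000))/(1+21/400) = 9357/10000 ≈ 0.935700
step 3 [3y] swap r/1=813/28384: DF=(1 − 813/28384·(0.984000+0.935700))/(1+813/28384) = 9187/10000 ≈ 0.918700
step 4 [4y] bond c/1=1/25: DF=(16048/15625 − 1/25·(0.984000+0.935700+0.918700))/(1+1/25) = 549/625 ≈ 0.878400
step 5 [5y] bond c/1=1/25: DF=(16519/15625 − 1/25·(0.984000+0.935700+0.918700+0.878400))/(1+1/25) = 546/625 ≈ 0.873600
step 6 [6y] zero: DF = P = 1723/2000 ≈ 0.861500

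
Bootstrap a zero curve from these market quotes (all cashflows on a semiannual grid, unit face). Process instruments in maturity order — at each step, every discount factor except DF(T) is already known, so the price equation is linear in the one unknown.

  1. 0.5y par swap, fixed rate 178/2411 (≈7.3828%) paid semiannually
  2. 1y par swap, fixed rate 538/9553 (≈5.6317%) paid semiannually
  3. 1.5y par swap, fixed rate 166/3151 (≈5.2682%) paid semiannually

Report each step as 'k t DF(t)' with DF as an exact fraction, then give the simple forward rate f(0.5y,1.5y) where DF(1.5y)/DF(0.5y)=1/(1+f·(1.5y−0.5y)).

step 1 [0.5y] swap r/2=89/2411: DF=(1 − 89/2411·(0))/(1+89/2411) = 2411/2500 ≈ 0.964400
step 2 [1y] swap r/2=269/9553: DF=(1 − 269/9553·(0.964400))/(1+269/9553) = 4731/5000 ≈ 0.946200
step 3 [1.5y] swap r/2=83/3151: DF=(1 − 83/3151·(0.964400+0.946200))/(1+83/3151) = 9253/10000 ≈ 0.925300

1 1/2 2411/2500
2 1 4731/5000
3 3/2 9253/10000
f(0.5y,1.5y) = ((2411/2500)/(9253/10000) − 1)/(1) = 391/9253 ≈ 4.2257%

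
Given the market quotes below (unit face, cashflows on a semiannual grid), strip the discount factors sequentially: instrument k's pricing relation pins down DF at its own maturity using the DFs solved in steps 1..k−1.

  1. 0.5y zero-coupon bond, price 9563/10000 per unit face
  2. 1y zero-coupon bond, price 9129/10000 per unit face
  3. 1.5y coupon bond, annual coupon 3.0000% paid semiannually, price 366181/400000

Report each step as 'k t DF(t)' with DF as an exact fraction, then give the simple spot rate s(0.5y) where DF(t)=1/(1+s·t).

step 1 [0.5y] zero: DF = P = 9563/10000 ≈ 0.956300
step 2 [1y] zero: DF = P = 9129/10000 ≈ 0.912900
step 3 [1.5y] bond c/2=3/200: DF=(366181/400000 − 3/200·(0.956300+0.912900))/(1+3/200) = 8743/10000 ≈ 0.874300

1 1/2 9563/10000
2 1 9129/10000
3 3/2 8743/10000
s(0.5y) = (1/(9563/10000) − 1)/(1/2) = 874/9563 ≈ 9.1394%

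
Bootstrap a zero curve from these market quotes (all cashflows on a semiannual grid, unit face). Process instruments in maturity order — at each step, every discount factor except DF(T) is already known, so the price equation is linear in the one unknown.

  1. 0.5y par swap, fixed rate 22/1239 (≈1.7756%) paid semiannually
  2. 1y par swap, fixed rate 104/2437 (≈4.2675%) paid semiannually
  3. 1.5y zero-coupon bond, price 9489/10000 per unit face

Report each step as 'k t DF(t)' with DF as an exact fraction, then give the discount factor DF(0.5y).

1 1/2 1239/1250
2 1 599/625
3 3/2 9489/10000
DF(0.5y) = 1239/1250 ≈ 0.991200

step 1 [0.5y] swap r/2=11/1239: DF=(1 − 11/1239·(0))/(1+11/1239) = 1239/1250 ≈ 0.991200
step 2 [1y] swap r/2=52/2437: DF=(1 − 52/2437·(0.991200))/(1+52/2437) = 599/625 ≈ 0.958400
step 3 [1.5y] zero: DF = P = 9489/10000 ≈ 0.948900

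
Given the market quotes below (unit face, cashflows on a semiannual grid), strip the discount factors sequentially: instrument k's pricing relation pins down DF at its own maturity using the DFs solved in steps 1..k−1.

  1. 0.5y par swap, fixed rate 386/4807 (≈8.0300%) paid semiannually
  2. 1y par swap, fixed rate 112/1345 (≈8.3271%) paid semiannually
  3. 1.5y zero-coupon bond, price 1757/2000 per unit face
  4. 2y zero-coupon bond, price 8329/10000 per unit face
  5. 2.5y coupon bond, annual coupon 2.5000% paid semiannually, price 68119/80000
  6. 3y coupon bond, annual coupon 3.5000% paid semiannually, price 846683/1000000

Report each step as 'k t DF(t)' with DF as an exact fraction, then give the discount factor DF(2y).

1 1/2 4807/5000
2 1 576/625
3 3/2 1757/2000
4 2 8329/10000
5 5/2 3983/5000
6 3 3783/5000
DF(2y) = 8329/10000 ≈ 0.832900

step 1 [0.5y] swap r/2=193/4807: DF=(1 − 193/4807·(0))/(1+193/4807) = 4807/5000 ≈ 0.961400
step 2 [1y] swap r/2=56/1345: DF=(1 − 56/1345·(0.961400))/(1+56/1345) = 576/625 ≈ 0.921600
step 3 [1.5y] zero: DF = P = 1757/2000 ≈ 0.878500
step 4 [2y] zero: DF = P = 8329/10000 ≈ 0.832900
step 5 [2.5y] bond c/2=1/80: DF=(68119/80000 − 1/80·(0.961400+0.921600+0.878500+0.832900))/(1+1/80) = 3983/5000 ≈ 0.796600
step 6 [3y] bond c/2=7/400: DF=(846683/1000000 − 7/400·(0.961400+0.921600+0.878500+0.832900+0.796600))/(1+7/400) = 3783/5000 ≈ 0.756600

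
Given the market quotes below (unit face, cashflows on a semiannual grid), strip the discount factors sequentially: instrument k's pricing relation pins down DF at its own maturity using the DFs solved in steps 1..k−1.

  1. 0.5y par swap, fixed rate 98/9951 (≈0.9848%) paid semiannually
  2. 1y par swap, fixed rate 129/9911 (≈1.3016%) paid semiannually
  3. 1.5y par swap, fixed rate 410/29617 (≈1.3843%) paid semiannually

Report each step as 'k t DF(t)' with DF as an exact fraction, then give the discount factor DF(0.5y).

step 1 [0.5y] swap r/2=49/9951: DF=(1 − 49/9951·(0))/(1+49/9951) = 9951/10000 ≈ 0.995100
step 2 [1y] swap r/2=129/19822: DF=(1 − 129/19822·(0.995100))/(1+129/19822) = 9871/10000 ≈ 0.987100
step 3 [1.5y] swap r/2=205/29617: DF=(1 − 205/29617·(0.995100+0.987100))/(1+205/29617) = 1959/2000 ≈ 0.979500

1 1/2 9951/10000
2 1 9871/10000
3 3/2 1959/2000
DF(0.5y) = 9951/10000 ≈ 0.995100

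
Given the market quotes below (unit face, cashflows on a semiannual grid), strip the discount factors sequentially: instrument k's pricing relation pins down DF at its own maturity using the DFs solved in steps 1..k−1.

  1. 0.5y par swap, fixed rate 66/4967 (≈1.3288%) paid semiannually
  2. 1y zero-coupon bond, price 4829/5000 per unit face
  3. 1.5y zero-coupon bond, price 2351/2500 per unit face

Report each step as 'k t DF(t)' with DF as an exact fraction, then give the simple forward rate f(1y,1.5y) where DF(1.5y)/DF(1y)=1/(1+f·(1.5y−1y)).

step 1 [0.5y] swap r/2=33/4967: DF=(1 − 33/4967·(0))/(1+33/4967) = 4967/5000 ≈ 0.993400
step 2 [1y] zero: DF = P = 4829/5000 ≈ 0.965800
step 3 [1.5y] zero: DF = P = 2351/2500 ≈ 0.940400

1 1/2 4967/5000
2 1 4829/5000
3 3/2 2351/2500
f(1y,1.5y) = ((4829/5000)/(2351/2500) − 1)/(1/2) = 127/2351 ≈ 5.4020%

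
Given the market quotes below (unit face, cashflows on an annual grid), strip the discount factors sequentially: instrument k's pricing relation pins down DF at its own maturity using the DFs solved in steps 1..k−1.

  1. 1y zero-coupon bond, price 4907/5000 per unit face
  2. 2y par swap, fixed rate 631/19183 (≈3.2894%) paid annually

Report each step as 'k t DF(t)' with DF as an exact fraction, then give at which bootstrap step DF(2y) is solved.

1 1 4907/5000
2 2 9369/10000
DF(2y) is solved at step 2

step 1 [1y] zero: DF = P = 4907/5000 ≈ 0.981400
step 2 [2y] swap r/1=631/19183: DF=(1 − 631/19183·(0.981400))/(1+631/19183) = 9369/10000 ≈ 0.936900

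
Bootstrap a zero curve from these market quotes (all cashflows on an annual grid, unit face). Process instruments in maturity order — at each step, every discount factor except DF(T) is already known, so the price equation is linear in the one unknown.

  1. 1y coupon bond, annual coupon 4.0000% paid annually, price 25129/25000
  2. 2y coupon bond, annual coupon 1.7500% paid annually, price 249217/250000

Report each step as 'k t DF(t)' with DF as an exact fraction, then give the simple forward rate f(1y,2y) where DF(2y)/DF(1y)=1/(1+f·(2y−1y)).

step 1 [1y] bond c/1=1/25: DF=(25129/25000 − 1/25·(0))/(1+1/25) = 1933/2000 ≈ 0.966500
step 2 [2y] bond c/1=7/400: DF=(249217/250000 − 7/400·(0.966500))/(1+7/400) = 9631/10000 ≈ 0.963100

1 1 1933/2000
2 2 9631/10000
f(1y,2y) = ((1933/2000)/(9631/10000) − 1)/(1) = 34/9631 ≈ 0.3530%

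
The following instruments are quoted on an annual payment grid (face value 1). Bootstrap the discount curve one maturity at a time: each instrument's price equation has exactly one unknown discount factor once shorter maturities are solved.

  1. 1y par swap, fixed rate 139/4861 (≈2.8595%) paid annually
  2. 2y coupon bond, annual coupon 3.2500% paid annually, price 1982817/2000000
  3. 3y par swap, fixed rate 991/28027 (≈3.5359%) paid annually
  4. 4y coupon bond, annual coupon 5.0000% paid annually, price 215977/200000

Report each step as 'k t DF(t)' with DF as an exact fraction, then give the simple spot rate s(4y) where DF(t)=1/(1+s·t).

step 1 [1y] swap r/1=139/4861: DF=(1 − 139/4861·(0))/(1+139/4861) = 4861/5000 ≈ 0.972200
step 2 [2y] bond c/1=13/400: DF=(1982817/2000000 − 13/400·(0.972200))/(1+13/400) = 581/625 ≈ 0.929600
step 3 [3y] swap r/1=991/28027: DF=(1 − 991/28027·(0.972200+0.929600))/(1+991/28027) = 9009/10000 ≈ 0.900900
step 4 [4y] bond c/1=1/20: DF=(215977/200000 − 1/20·(0.972200+0.929600+0.900900))/(1+1/20) = 179/200 ≈ 0.895000

1 1 4861/5000
2 2 581/625
3 3 9009/10000
4 4 179/200
s(4y) = (1/(179/200) − 1)/(4) = 21/716 ≈ 2.9330%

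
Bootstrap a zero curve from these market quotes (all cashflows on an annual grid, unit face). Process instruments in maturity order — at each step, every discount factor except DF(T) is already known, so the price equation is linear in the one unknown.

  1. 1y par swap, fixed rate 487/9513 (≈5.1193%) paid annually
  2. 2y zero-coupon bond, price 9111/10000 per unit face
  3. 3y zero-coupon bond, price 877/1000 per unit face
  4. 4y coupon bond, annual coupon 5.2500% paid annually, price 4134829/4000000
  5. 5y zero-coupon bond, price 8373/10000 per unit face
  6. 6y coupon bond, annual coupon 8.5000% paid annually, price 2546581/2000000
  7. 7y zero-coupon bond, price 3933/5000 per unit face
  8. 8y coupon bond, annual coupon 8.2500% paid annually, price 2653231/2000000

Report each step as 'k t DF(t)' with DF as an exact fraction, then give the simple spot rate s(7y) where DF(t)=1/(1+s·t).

1 1 9513/10000
2 2 9111/10000
3 3 877/1000
4 4 1691/2000
5 5 8373/10000
6 6 8271/10000
7 7 3933/5000
8 8 1531/2000
s(7y) = (1/(3933/5000) − 1)/(7) = 1067/27531 ≈ 3.8756%

step 1 [1y] swap r/1=487/9513: DF=(1 − 487/9513·(0))/(1+487/9513) = 9513/10000 ≈ 0.951300
step 2 [2y] zero: DF = P = 9111/10000 ≈ 0.911100
step 3 [3y] zero: DF = P = 877/1000 ≈ 0.877000
step 4 [4y] bond c/1=21/400: DF=(4134829/4000000 − 21/400·(0.951300+0.911100+0.877000))/(1+21/400) = 1691/2000 ≈ 0.845500
step 5 [5y] zero: DF = P = 8373/10000 ≈ 0.837300
step 6 [6y] bond c/1=17/200: DF=(2546581/2000000 − 17/200·(0.951300+0.911100+0.877000+0.845500+0.837300))/(1+17/200) = 8271/10000 ≈ 0.827100
step 7 [7y] zero: DF = P = 3933/5000 ≈ 0.786600
step 8 [8y] bond c/1=33/400: DF=(2653231/2000000 − 33/400·(0.951300+0.911100+0.877000+0.845500+0.837300+0.827100+0.786600))/(1+33/400) = 1531/2000 ≈ 0.765500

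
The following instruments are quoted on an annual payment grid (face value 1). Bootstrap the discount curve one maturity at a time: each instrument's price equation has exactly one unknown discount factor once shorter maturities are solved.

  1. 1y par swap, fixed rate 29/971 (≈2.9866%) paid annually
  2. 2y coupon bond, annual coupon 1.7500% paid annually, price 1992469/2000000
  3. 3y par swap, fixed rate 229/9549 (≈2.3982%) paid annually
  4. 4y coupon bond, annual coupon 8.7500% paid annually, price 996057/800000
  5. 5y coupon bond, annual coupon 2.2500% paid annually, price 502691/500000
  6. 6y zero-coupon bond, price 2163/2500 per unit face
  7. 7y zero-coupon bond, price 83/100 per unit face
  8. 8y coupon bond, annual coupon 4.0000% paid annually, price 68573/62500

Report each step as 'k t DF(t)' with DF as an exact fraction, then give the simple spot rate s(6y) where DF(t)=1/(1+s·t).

1 1 971/1000
2 2 1203/1250
3 3 9313/10000
4 4 1143/1250
5 5 9001/10000
6 6 2163/2500
7 7 83/100
8 8 4049/5000
s(6y) = (1/(2163/2500) − 1)/(6) = 337/12978 ≈ 2.5967%

step 1 [1y] swap r/1=29/971: DF=(1 − 29/971·(0))/(1+29/971) = 971/1000 ≈ 0.971000
step 2 [2y] bond c/1=7/400: DF=(1992469/2000000 − 7/400·(0.971000))/(1+7/400) = 1203/1250 ≈ 0.962400
step 3 [3y] swap r/1=229/9549: DF=(1 − 229/9549·(0.971000+0.962400))/(1+229/9549) = 9313/10000 ≈ 0.931300
step 4 [4y] bond c/1=7/80: DF=(996057/800000 − 7/80·(0.971000+0.962400+0.931300))/(1+7/80) = 1143/1250 ≈ 0.914400
step 5 [5y] bond c/1=9/400: DF=(502691/500000 − 9/400·(0.971000+0.962400+0.931300+0.914400))/(1+9/400) = 9001/10000 ≈ 0.900100
step 6 [6y] zero: DF = P = 2163/2500 ≈ 0.865200
step 7 [7y] zero: DF = P = 83/100 ≈ 0.830000
step 8 [8y] bond c/1=1/25: DF=(68573/62500 − 1/25·(0.971000+0.962400+0.931300+0.914400+0.900100+0.865200+0.830000))/(1+1/25) = 4049/5000 ≈ 0.809800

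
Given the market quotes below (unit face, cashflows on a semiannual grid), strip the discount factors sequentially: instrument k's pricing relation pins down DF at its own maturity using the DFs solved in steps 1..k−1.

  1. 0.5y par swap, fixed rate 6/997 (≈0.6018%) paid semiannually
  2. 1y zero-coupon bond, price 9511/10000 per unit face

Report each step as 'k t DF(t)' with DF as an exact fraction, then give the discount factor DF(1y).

1 1/2 997/1000
2 1 9511/10000
DF(1y) = 9511/10000 ≈ 0.951100

step 1 [0.5y] swap r/2=3/997: DF=(1 − 3/997·(0))/(1+3/997) = 997/1000 ≈ 0.997000
step 2 [1y] zero: DF = P = 9511/10000 ≈ 0.951100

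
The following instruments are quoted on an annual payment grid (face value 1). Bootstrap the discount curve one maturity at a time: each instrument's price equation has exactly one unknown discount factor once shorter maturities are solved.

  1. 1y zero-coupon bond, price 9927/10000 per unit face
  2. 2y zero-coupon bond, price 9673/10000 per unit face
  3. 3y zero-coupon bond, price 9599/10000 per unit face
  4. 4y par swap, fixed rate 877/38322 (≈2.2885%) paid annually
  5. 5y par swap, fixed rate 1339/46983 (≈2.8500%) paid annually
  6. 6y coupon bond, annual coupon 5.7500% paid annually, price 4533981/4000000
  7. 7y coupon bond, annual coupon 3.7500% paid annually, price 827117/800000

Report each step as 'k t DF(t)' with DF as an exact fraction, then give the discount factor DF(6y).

step 1 [1y] zero: DF = P = 9927/10000 ≈ 0.992700
step 2 [2y] zero: DF = P = 9673/10000 ≈ 0.967300
step 3 [3y] zero: DF = P = 9599/10000 ≈ 0.959900
step 4 [4y] swap r/1=877/38322: DF=(1 − 877/38322·(0.992700+0.967300+0.959900))/(1+877/38322) = 9123/10000 ≈ 0.912300
step 5 [5y] swap r/1=1339/46983: DF=(1 − 1339/46983·(0.992700+0.967300+0.959900+0.912300))/(1+1339/46983) = 8661/10000 ≈ 0.866100
step 6 [6y] bond c/1=23/400: DF=(4533981/4000000 − 23/400·(0.992700+0.967300+0.959900+0.912300+0.866100))/(1+23/400) = 2041/2500 ≈ 0.816400
step 7 [7y] bond c/1=3/80: DF=(827117/800000 − 3/80·(0.992700+0.967300+0.959900+0.912300+0.866100+0.816400))/(1+3/80) = 1993/2500 ≈ 0.797200

1 1 9927/10000
2 2 9673/10000
3 3 9599/10000
4 4 9123/10000
5 5 8661/10000
6 6 2041/2500
7 7 1993/2500
DF(6y) = 2041/2500 ≈ 0.816400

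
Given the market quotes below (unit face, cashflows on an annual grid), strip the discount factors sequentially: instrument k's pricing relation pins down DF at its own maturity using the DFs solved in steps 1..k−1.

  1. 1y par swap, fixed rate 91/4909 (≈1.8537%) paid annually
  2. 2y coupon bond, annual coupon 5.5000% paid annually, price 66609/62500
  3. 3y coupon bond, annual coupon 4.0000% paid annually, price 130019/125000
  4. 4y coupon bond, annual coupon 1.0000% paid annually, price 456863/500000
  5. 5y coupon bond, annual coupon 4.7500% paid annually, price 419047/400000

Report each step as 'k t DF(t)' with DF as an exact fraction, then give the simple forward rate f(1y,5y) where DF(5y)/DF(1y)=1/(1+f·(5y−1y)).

1 1 4909/5000
2 2 959/1000
3 3 1851/2000
4 4 8763/10000
5 5 519/625
f(1y,5y) = ((4909/5000)/(519/625) − 1)/(4) = 757/16608 ≈ 4.5580%

step 1 [1y] swap r/1=91/4909: DF=(1 − 91/4909·(0))/(1+91/4909) = 4909/5000 ≈ 0.981800
step 2 [2y] bond c/1=11/200: DF=(66609/62500 − 11/200·(0.981800))/(1+11/200) = 959/1000 ≈ 0.959000
step 3 [3y] bond c/1=1/25: DF=(130019/125000 − 1/25·(0.981800+0.959000))/(1+1/25) = 1851/2000 ≈ 0.925500
step 4 [4y] bond c/1=1/100: DF=(456863/500000 − 1/100·(0.981800+0.959000+0.925500))/(1+1/100) = 8763/10000 ≈ 0.876300
step 5 [5y] bond c/1=19/400: DF=(419047/400000 − 19/400·(0.981800+0.959000+0.925500+0.876300))/(1+19/400) = 519/625 ≈ 0.830400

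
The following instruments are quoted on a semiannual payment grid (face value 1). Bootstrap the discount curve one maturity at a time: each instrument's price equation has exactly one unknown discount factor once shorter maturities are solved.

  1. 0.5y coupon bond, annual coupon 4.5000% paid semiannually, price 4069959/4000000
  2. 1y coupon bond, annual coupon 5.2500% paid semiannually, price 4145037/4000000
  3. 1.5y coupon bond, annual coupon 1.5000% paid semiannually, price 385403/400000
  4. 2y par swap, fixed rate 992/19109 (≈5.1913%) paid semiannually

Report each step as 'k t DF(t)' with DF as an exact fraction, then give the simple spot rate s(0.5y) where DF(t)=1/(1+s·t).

1 1/2 9951/10000
2 1 9843/10000
3 3/2 1177/1250
4 2 563/625
s(0.5y) = (1/(9951/10000) − 1)/(1/2) = 98/9951 ≈ 0.9848%

step 1 [0.5y] bond c/2=9/400: DF=(4069959/4000000 − 9/400·(0))/(1+9/400) = 9951/10000 ≈ 0.995100
step 2 [1y] bond c/2=21/800: DF=(4145037/4000000 − 21/800·(0.995100))/(1+21/800) = 9843/10000 ≈ 0.984300
step 3 [1.5y] bond c/2=3/400: DF=(385403/400000 − 3/400·(0.995100+0.984300))/(1+3/400) = 1177/1250 ≈ 0.941600
step 4 [2y] swap r/2=496/19109: DF=(1 − 496/19109·(0.995100+0.984300+0.941600))/(1+496/19109) = 563/625 ≈ 0.900800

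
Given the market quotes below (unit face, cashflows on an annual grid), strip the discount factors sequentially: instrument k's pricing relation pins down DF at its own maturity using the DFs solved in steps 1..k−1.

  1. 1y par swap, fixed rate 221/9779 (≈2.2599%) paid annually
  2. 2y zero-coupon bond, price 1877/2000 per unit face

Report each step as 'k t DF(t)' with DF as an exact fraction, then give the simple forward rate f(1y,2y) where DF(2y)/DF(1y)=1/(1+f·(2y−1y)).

1 1 9779/10000
2 2 1877/2000
f(1y,2y) = ((9779/10000)/(1877/2000) − 1)/(1) = 394/9385 ≈ 4.1982%

step 1 [1y] swap r/1=221/9779: DF=(1 − 221/9779·(0))/(1+221/9779) = 9779/10000 ≈ 0.977900
step 2 [2y] zero: DF = P = 1877/2000 ≈ 0.938500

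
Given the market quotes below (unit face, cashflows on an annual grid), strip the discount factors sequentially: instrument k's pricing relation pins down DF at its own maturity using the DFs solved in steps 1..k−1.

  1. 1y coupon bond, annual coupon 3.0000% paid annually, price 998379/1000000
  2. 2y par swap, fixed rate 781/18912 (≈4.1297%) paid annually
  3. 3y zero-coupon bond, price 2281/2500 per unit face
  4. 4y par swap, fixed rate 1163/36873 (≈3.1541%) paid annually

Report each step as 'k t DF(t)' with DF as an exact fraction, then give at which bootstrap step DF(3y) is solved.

step 1 [1y] bond c/1=3/100: DF=(998379/1000000 − 3/100·(0))/(1+3/100) = 9693/10000 ≈ 0.969300
step 2 [2y] swap r/1=781/18912: DF=(1 − 781/18912·(0.969300))/(1+781/18912) = 9219/10000 ≈ 0.921900
step 3 [3y] zero: DF = P = 2281/2500 ≈ 0.912400
step 4 [4y] swap r/1=1163/36873: DF=(1 − 1163/36873·(0.969300+0.921900+0.912400))/(1+1163/36873) = 8837/10000 ≈ 0.883700

1 1 9693/10000
2 2 9219/10000
3 3 2281/2500
4 4 8837/10000
DF(3y) is solved at step 3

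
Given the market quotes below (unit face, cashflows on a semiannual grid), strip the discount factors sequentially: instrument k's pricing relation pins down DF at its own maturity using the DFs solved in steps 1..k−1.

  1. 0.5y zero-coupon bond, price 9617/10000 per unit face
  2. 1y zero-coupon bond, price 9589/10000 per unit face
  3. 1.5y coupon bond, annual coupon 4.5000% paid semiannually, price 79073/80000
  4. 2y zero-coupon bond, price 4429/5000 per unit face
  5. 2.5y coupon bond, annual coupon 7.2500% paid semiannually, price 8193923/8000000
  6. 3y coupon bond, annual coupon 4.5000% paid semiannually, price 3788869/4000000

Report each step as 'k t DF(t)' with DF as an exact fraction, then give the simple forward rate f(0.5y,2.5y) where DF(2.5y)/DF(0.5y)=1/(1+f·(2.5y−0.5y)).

1 1/2 9617/10000
2 1 9589/10000
3 3/2 2311/2500
4 2 4429/5000
5 5/2 8579/10000
6 3 4127/5000
f(0.5y,2.5y) = ((9617/10000)/(8579/10000) − 1)/(2) = 519/8579 ≈ 6.0497%

step 1 [0.5y] zero: DF = P = 9617/10000 ≈ 0.961700
step 2 [1y] zero: DF = P = 9589/10000 ≈ 0.958900
step 3 [1.5y] bond c/2=9/400: DF=(79073/80000 − 9/400·(0.961700+0.958900))/(1+9/400) = 2311/2500 ≈ 0.924400
step 4 [2y] zero: DF = P = 4429/5000 ≈ 0.885800
step 5 [2.5y] bond c/2=29/800: DF=(8193923/8000000 − 29/800·(0.961700+0.958900+0.924400+0.885800))/(1+29/800) = 8579/10000 ≈ 0.857900
step 6 [3y] bond c/2=9/400: DF=(3788869/4000000 − 9/400·(0.961700+0.958900+0.924400+0.885800+0.857900))/(1+9/400) = 4127/5000 ≈ 0.825400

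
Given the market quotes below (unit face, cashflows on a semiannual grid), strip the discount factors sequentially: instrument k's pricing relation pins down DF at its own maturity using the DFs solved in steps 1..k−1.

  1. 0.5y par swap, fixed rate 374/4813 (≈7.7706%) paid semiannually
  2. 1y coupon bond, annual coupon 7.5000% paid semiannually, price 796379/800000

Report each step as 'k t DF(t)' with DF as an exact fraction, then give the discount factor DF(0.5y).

1 1/2 4813/5000
2 1 9247/10000
DF(0.5y) = 4813/5000 ≈ 0.962600

step 1 [0.5y] swap r/2=187/4813: DF=(1 − 187/4813·(0))/(1+187/4813) = 4813/5000 ≈ 0.962600
step 2 [1y] bond c/2=3/80: DF=(796379/800000 − 3/80·(0.962600))/(1+3/80) = 9247/10000 ≈ 0.924700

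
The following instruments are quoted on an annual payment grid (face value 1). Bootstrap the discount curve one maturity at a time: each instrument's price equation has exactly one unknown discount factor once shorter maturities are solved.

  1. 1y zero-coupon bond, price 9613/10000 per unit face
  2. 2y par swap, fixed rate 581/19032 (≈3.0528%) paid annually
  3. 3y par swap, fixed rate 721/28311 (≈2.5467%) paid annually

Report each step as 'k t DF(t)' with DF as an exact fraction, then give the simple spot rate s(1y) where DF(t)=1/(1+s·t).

step 1 [1y] zero: DF = P = 9613/10000 ≈ 0.961300
step 2 [2y] swap r/1=581/19032: DF=(1 − 581/19032·(0.961300))/(1+581/19032) = 9419/10000 ≈ 0.941900
step 3 [3y] swap r/1=721/28311: DF=(1 − 721/28311·(0.961300+0.941900))/(1+721/28311) = 9279/10000 ≈ 0.927900

1 1 9613/10000
2 2 9419/10000
3 3 9279/10000
s(1y) = (1/(9613/10000) − 1)/(1) = 387/9613 ≈ 4.0258%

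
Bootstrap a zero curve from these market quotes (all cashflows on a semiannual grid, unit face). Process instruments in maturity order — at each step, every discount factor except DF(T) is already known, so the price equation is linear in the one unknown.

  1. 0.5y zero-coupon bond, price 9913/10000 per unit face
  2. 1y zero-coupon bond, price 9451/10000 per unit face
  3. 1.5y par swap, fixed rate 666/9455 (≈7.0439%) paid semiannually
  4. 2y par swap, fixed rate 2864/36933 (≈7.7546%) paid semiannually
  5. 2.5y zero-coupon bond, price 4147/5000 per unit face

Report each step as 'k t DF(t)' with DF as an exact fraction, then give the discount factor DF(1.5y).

step 1 [0.5y] zero: DF = P = 9913/10000 ≈ 0.991300
step 2 [1y] zero: DF = P = 9451/10000 ≈ 0.945100
step 3 [1.5y] swap r/2=333/9455: DF=(1 − 333/9455·(0.991300+0.945100))/(1+333/9455) = 9001/10000 ≈ 0.900100
step 4 [2y] swap r/2=1432/36933: DF=(1 − 1432/36933·(0.991300+0.945100+0.900100))/(1+1432/36933) = 1071/1250 ≈ 0.856800
step 5 [2.5y] zero: DF = P = 4147/5000 ≈ 0.829400

1 1/2 9913/10000
2 1 9451/10000
3 3/2 9001/10000
4 2 1071/1250
5 5/2 4147/5000
DF(1.5y) = 9001/10000 ≈ 0.900100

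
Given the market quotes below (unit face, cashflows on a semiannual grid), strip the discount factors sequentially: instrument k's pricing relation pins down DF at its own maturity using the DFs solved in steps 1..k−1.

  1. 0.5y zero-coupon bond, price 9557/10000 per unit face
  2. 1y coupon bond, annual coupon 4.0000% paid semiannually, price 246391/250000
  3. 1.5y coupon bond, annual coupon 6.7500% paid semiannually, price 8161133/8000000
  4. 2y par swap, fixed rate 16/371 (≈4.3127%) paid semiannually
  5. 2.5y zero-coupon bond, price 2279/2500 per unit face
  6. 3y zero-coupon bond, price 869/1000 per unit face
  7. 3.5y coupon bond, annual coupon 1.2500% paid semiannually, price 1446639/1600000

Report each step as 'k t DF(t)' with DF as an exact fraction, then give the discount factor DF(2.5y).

1 1/2 9557/10000
2 1 379/400
3 3/2 9247/10000
4 2 1149/1250
5 5/2 2279/2500
6 3 869/1000
7 7/2 4321/5000
DF(2.5y) = 2279/2500 ≈ 0.911600

step 1 [0.5y] zero: DF = P = 9557/10000 ≈ 0.955700
step 2 [1y] bond c/2=1/50: DF=(246391/250000 − 1/50·(0.955700))/(1+1/50) = 379/400 ≈ 0.947500
step 3 [1.5y] bond c/2=27/800: DF=(8161133/8000000 − 27/800·(0.955700+0.947500))/(1+27/800) = 9247/10000 ≈ 0.924700
step 4 [2y] swap r/2=8/371: DF=(1 − 8/371·(0.955700+0.947500+0.924700))/(1+8/371) = 1149/1250 ≈ 0.919200
step 5 [2.5y] zero: DF = P = 2279/2500 ≈ 0.911600
step 6 [3y] zero: DF = P = 869/1000 ≈ 0.869000
step 7 [3.5y] bond c/2=1/160: DF=(1446639/1600000 − 1/160·(0.955700+0.947500+0.924700+0.919200+0.911600+0.869000))/(1+1/160) = 4321/5000 ≈ 0.864200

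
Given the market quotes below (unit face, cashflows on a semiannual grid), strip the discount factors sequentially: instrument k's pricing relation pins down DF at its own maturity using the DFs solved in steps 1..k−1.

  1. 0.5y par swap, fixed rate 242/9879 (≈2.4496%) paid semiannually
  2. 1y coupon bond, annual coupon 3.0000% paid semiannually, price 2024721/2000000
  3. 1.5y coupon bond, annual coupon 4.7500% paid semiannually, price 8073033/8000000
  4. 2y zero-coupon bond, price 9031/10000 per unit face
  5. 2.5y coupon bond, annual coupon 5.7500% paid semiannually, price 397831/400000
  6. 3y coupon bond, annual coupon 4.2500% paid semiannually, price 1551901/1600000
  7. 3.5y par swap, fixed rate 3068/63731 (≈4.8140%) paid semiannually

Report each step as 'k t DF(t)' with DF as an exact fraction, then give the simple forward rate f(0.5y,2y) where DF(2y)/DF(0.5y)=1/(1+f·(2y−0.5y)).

1 1/2 9879/10000
2 1 2457/2500
3 3/2 47/50
4 2 9031/10000
5 5/2 4301/5000
6 3 341/400
7 7/2 4233/5000
f(0.5y,2y) = ((9879/10000)/(9031/10000) − 1)/(3/2) = 1696/27093 ≈ 6.2599%

step 1 [0.5y] swap r/2=121/9879: DF=(1 − 121/9879·(0))/(1+121/9879) = 9879/10000 ≈ 0.987900
step 2 [1y] bond c/2=3/200: DF=(2024721/2000000 − 3/200·(0.987900))/(1+3/200) = 2457/2500 ≈ 0.982800
step 3 [1.5y] bond c/2=19/800: DF=(8073033/8000000 − 19/800·(0.987900+0.982800))/(1+19/800) = 47/50 ≈ 0.940000
step 4 [2y] zero: DF = P = 9031/10000 ≈ 0.903100
step 5 [2.5y] bond c/2=23/800: DF=(397831/400000 − 23/800·(0.987900+0.982800+0.940000+0.903100))/(1+23/800) = 4301/5000 ≈ 0.860200
step 6 [3y] bond c/2=17/800: DF=(1551901/1600000 − 17/800·(0.987900+0.982800+0.940000+0.903100+0.860200))/(1+17/800) = 341/400 ≈ 0.852500
step 7 [3.5y] swap r/2=1534/63731: DF=(1 − 1534/63731·(0.987900+0.982800+0.940000+0.903100+0.860200+0.852500))/(1+1534/63731) = 4233/5000 ≈ 0.846600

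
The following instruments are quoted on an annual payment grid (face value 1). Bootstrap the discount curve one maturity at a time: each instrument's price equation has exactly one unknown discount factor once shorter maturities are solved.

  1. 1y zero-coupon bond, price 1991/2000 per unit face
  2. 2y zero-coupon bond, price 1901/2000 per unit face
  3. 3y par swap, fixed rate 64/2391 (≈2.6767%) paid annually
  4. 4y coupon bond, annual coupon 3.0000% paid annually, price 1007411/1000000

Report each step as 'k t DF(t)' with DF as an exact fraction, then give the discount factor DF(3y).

step 1 [1y] zero: DF = P = 1991/2000 ≈ 0.995500
step 2 [2y] zero: DF = P = 1901/2000 ≈ 0.950500
step 3 [3y] swap r/1=64/2391: DF=(1 − 64/2391·(0.995500+0.950500))/(1+64/2391) = 577/625 ≈ 0.923200
step 4 [4y] bond c/1=3/100: DF=(1007411/1000000 − 3/100·(0.995500+0.950500+0.923200))/(1+3/100) = 1789/2000 ≈ 0.894500

1 1 1991/2000
2 2 1901/2000
3 3 577/625
4 4 1789/2000
DF(3y) = 577/625 ≈ 0.923200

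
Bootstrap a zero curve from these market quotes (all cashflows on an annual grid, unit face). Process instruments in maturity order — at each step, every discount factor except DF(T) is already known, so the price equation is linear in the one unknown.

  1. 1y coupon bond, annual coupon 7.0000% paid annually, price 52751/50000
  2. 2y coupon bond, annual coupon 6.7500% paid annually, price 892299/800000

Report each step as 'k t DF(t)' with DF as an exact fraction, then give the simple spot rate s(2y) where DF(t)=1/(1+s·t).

1 1 493/500
2 2 393/400
s(2y) = (1/(393/400) − 1)/(2) = 7/786 ≈ 0.8906%

step 1 [1y] bond c/1=7/100: DF=(52751/50000 − 7/100·(0))/(1+7/100) = 493/500 ≈ 0.986000
step 2 [2y] bond c/1=27/400: DF=(892299/800000 − 27/400·(0.986000))/(1+27/400) = 393/400 ≈ 0.982500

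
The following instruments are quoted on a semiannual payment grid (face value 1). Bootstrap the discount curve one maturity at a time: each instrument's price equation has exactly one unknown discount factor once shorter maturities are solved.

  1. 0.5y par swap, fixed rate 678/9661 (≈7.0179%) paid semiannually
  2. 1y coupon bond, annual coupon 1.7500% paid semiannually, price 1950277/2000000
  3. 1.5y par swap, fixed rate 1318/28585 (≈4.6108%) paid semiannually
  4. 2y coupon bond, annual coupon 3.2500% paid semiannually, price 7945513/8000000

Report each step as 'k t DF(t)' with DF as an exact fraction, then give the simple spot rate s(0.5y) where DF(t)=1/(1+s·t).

step 1 [0.5y] swap r/2=339/9661: DF=(1 − 339/9661·(0))/(1+339/9661) = 9661/10000 ≈ 0.966100
step 2 [1y] bond c/2=7/800: DF=(1950277/2000000 − 7/800·(0.966100))/(1+7/800) = 9583/10000 ≈ 0.958300
step 3 [1.5y] swap r/2=659/28585: DF=(1 − 659/28585·(0.966100+0.958300))/(1+659/28585) = 9341/10000 ≈ 0.934100
step 4 [2y] bond c/2=13/800: DF=(7945513/8000000 − 13/800·(0.966100+0.958300+0.934100))/(1+13/800) = 2329/2500 ≈ 0.931600

1 1/2 9661/10000
2 1 9583/10000
3 3/2 9341/10000
4 2 2329/2500
s(0.5y) = (1/(9661/10000) − 1)/(1/2) = 678/9661 ≈ 7.0179%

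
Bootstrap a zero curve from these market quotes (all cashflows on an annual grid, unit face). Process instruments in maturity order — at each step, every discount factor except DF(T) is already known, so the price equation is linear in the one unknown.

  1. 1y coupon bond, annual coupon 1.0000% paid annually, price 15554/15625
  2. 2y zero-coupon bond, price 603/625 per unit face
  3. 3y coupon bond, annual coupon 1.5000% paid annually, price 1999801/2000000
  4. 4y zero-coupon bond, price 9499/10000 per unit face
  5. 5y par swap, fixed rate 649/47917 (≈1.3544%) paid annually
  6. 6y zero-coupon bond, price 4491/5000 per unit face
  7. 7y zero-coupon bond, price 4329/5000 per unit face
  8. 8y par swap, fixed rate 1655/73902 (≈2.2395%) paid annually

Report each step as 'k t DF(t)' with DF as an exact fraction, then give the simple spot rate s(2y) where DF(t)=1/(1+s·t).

1 1 616/625
2 2 603/625
3 3 9563/10000
4 4 9499/10000
5 5 9351/10000
6 6 4491/5000
7 7 4329/5000
8 8 1669/2000
s(2y) = (1/(603/625) − 1)/(2) = 11/603 ≈ 1.8242%

step 1 [1y] bond c/1=1/100: DF=(15554/15625 − 1/100·(0))/(1+1/100) = 616/625 ≈ 0.985600
step 2 [2y] zero: DF = P = 603/625 ≈ 0.964800
step 3 [3y] bond c/1=3/200: DF=(1999801/2000000 − 3/200·(0.985600+0.964800))/(1+3/200) = 9563/10000 ≈ 0.956300
step 4 [4y] zero: DF = P = 9499/10000 ≈ 0.949900
step 5 [5y] swap r/1=649/47917: DF=(1 − 649/47917·(0.985600+0.964800+0.956300+0.949900))/(1+649/47917) = 9351/10000 ≈ 0.935100
step 6 [6y] zero: DF = P = 4491/5000 ≈ 0.898200
step 7 [7y] zero: DF = P = 4329/5000 ≈ 0.865800
step 8 [8y] swap r/1=1655/73902: DF=(1 − 1655/73902·(0.985600+0.964800+0.956300+0.949900+0.935100+0.898200+0.865800))/(1+1655/73902) = 1669/2000 ≈ 0.834500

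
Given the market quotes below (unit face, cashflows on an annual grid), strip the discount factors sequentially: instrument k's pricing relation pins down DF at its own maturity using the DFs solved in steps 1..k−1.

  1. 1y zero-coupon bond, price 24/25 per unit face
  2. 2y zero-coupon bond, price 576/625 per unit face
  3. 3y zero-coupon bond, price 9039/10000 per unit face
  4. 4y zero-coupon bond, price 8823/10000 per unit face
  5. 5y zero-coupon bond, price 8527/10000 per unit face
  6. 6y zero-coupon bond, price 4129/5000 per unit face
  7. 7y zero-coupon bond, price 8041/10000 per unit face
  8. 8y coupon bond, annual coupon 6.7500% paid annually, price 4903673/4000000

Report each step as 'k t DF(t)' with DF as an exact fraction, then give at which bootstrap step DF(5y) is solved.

step 1 [1y] zero: DF = P = 24/25 ≈ 0.960000
step 2 [2y] zero: DF = P = 576/625 ≈ 0.921600
step 3 [3y] zero: DF = P = 9039/10000 ≈ 0.903900
step 4 [4y] zero: DF = P = 8823/10000 ≈ 0.882300
step 5 [5y] zero: DF = P = 8527/10000 ≈ 0.852700
step 6 [6y] zero: DF = P = 4129/5000 ≈ 0.825800
step 7 [7y] zero: DF = P = 8041/10000 ≈ 0.804100
step 8 [8y] bond c/1=27/400: DF=(4903673/4000000 − 27/400·(0.960000+0.921600+0.903900+0.882300+0.852700+0.825800+0.804100))/(1+27/400) = 1519/2000 ≈ 0.759500

1 1 24/25
2 2 576/625
3 3 9039/10000
4 4 8823/10000
5 5 8527/10000
6 6 4129/5000
7 7 8041/10000
8 8 1519/2000
DF(5y) is solved at step 5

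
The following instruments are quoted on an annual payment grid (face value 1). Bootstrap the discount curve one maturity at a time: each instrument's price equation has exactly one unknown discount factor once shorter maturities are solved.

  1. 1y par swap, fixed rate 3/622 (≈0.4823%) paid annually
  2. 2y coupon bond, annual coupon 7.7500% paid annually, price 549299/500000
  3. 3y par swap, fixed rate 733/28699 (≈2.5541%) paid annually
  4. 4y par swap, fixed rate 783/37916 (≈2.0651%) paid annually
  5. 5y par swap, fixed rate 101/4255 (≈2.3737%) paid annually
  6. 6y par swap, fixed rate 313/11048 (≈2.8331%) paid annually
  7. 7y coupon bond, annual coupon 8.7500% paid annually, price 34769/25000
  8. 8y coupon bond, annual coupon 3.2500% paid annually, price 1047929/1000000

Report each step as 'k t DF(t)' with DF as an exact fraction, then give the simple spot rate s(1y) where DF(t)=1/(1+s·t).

1 1 622/625
2 2 237/250
3 3 9267/10000
4 4 9217/10000
5 5 8889/10000
6 6 1687/2000
7 7 1043/1250
8 8 2037/2500
s(1y) = (1/(622/625) − 1)/(1) = 3/622 ≈ 0.4823%

step 1 [1y] swap r/1=3/622: DF=(1 − 3/622·(0))/(1+3/622) = 622/625 ≈ 0.995200
step 2 [2y] bond c/1=31/400: DF=(549299/500000 − 31/400·(0.995200))/(1+31/400) = 237/250 ≈ 0.948000
step 3 [3y] swap r/1=733/28699: DF=(1 − 733/28699·(0.995200+0.948000))/(1+733/28699) = 9267/10000 ≈ 0.926700
step 4 [4y] swap r/1=783/37916: DF=(1 − 783/37916·(0.995200+0.948000+0.926700))/(1+783/37916) = 9217/10000 ≈ 0.921700
step 5 [5y] swap r/1=101/4255: DF=(1 − 101/4255·(0.995200+0.948000+0.926700+0.921700))/(1+101/4255) = 8889/10000 ≈ 0.888900
step 6 [6y] swap r/1=313/11048: DF=(1 − 313/11048·(0.995200+0.948000+0.926700+0.921700+0.888900))/(1+313/11048) = 1687/2000 ≈ 0.843500
step 7 [7y] bond c/1=7/80: DF=(34769/25000 − 7/80·(0.995200+0.948000+0.926700+0.921700+0.888900+0.843500))/(1+7/80) = 1043/1250 ≈ 0.834400
step 8 [8y] bond c/1=13/400: DF=(1047929/1000000 − 13/400·(0.995200+0.948000+0.926700+0.921700+0.888900+0.843500+0.834400))/(1+13/400) = 2037/2500 ≈ 0.814800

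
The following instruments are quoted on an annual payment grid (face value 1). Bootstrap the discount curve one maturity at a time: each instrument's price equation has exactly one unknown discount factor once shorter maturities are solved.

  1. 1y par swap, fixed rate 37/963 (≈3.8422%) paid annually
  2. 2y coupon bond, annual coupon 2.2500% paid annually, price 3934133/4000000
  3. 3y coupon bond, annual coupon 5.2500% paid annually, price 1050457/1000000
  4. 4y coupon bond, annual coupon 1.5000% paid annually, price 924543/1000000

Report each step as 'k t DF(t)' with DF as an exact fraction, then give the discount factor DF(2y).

1 1 963/1000
2 2 9407/10000
3 3 9031/10000
4 4 4347/5000
DF(2y) = 9407/10000 ≈ 0.940700

step 1 [1y] swap r/1=37/963: DF=(1 − 37/963·(0))/(1+37/963) = 963/1000 ≈ 0.963000
step 2 [2y] bond c/1=9/400: DF=(3934133/4000000 − 9/400·(0.963000))/(1+9/400) = 9407/10000 ≈ 0.940700
step 3 [3y] bond c/1=21/400: DF=(1050457/1000000 − 21/400·(0.963000+0.940700))/(1+21/400) = 9031/10000 ≈ 0.903100
step 4 [4y] bond c/1=3/200: DF=(924543/1000000 − 3/200·(0.963000+0.940700+0.903100))/(1+3/200) = 4347/5000 ≈ 0.869400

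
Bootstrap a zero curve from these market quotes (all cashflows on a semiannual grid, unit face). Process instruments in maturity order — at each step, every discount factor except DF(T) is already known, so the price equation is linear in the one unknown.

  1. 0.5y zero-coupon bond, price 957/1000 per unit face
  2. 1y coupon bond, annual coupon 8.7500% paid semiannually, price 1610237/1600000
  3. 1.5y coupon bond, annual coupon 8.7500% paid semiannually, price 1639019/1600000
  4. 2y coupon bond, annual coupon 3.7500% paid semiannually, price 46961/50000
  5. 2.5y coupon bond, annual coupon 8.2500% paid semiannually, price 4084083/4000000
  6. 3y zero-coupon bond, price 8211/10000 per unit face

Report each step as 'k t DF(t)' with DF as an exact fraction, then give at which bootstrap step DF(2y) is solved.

step 1 [0.5y] zero: DF = P = 957/1000 ≈ 0.957000
step 2 [1y] bond c/2=7/160: DF=(1610237/1600000 − 7/160·(0.957000))/(1+7/160) = 9241/10000 ≈ 0.924100
step 3 [1.5y] bond c/2=7/160: DF=(1639019/1600000 − 7/160·(0.957000+0.924100))/(1+7/160) = 4513/5000 ≈ 0.902600
step 4 [2y] bond c/2=3/160: DF=(46961/50000 − 3/160·(0.957000+0.924100+0.902600))/(1+3/160) = 8707/10000 ≈ 0.870700
step 5 [2.5y] bond c/2=33/800: DF=(4084083/4000000 − 33/800·(0.957000+0.924100+0.902600+0.870700))/(1+33/800) = 4179/5000 ≈ 0.835800
step 6 [3y] zero: DF = P = 8211/10000 ≈ 0.821100

1 1/2 957/1000
2 1 9241/10000
3 3/2 4513/5000
4 2 8707/10000
5 5/2 4179/5000
6 3 8211/10000
DF(2y) is solved at step 4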